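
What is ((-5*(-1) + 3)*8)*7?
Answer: 448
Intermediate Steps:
((-5*(-1) + 3)*8)*7 = ((5 + 3)*8)*7 = (8*8)*7 = 64*7 = 448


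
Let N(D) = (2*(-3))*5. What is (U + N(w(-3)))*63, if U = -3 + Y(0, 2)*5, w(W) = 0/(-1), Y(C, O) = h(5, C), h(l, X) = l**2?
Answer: 5796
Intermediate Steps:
Y(C, O) = 25 (Y(C, O) = 5**2 = 25)
w(W) = 0 (w(W) = 0*(-1) = 0)
N(D) = -30 (N(D) = -6*5 = -30)
U = 122 (U = -3 + 25*5 = -3 + 125 = 122)
(U + N(w(-3)))*63 = (122 - 30)*63 = 92*63 = 5796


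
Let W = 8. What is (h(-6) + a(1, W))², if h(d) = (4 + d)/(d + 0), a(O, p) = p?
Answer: 625/9 ≈ 69.444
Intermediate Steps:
h(d) = (4 + d)/d
(h(-6) + a(1, W))² = ((4 - 6)/(-6) + 8)² = (-⅙*(-2) + 8)² = (⅓ + 8)² = (25/3)² = 625/9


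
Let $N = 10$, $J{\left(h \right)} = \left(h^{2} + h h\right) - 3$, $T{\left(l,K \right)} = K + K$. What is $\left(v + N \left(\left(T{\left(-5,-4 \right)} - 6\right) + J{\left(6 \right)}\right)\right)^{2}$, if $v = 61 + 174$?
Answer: $616225$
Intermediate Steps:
$T{\left(l,K \right)} = 2 K$
$J{\left(h \right)} = -3 + 2 h^{2}$ ($J{\left(h \right)} = \left(h^{2} + h^{2}\right) - 3 = 2 h^{2} - 3 = -3 + 2 h^{2}$)
$v = 235$
$\left(v + N \left(\left(T{\left(-5,-4 \right)} - 6\right) + J{\left(6 \right)}\right)\right)^{2} = \left(235 + 10 \left(\left(2 \left(-4\right) - 6\right) - \left(3 - 2 \cdot 6^{2}\right)\right)\right)^{2} = \left(235 + 10 \left(\left(-8 - 6\right) + \left(-3 + 2 \cdot 36\right)\right)\right)^{2} = \left(235 + 10 \left(-14 + \left(-3 + 72\right)\right)\right)^{2} = \left(235 + 10 \left(-14 + 69\right)\right)^{2} = \left(235 + 10 \cdot 55\right)^{2} = \left(235 + 550\right)^{2} = 785^{2} = 616225$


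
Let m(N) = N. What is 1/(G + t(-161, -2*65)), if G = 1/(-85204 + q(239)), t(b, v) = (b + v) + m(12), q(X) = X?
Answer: -84965/23705236 ≈ -0.0035842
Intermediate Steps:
t(b, v) = 12 + b + v (t(b, v) = (b + v) + 12 = 12 + b + v)
G = -1/84965 (G = 1/(-85204 + 239) = 1/(-84965) = -1/84965 ≈ -1.1770e-5)
1/(G + t(-161, -2*65)) = 1/(-1/84965 + (12 - 161 - 2*65)) = 1/(-1/84965 + (12 - 161 - 130)) = 1/(-1/84965 - 279) = 1/(-23705236/84965) = -84965/23705236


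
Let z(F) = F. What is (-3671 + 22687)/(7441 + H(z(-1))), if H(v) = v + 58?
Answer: 9508/3749 ≈ 2.5361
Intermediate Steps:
H(v) = 58 + v
(-3671 + 22687)/(7441 + H(z(-1))) = (-3671 + 22687)/(7441 + (58 - 1)) = 19016/(7441 + 57) = 19016/7498 = 19016*(1/7498) = 9508/3749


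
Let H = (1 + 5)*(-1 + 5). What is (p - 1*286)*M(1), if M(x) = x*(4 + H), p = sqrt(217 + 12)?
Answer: -8008 + 28*sqrt(229) ≈ -7584.3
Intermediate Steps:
p = sqrt(229) ≈ 15.133
H = 24 (H = 6*4 = 24)
M(x) = 28*x (M(x) = x*(4 + 24) = x*28 = 28*x)
(p - 1*286)*M(1) = (sqrt(229) - 1*286)*(28*1) = (sqrt(229) - 286)*28 = (-286 + sqrt(229))*28 = -8008 + 28*sqrt(229)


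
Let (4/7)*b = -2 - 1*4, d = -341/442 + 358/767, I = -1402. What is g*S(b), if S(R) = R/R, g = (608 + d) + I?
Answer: -20713879/26078 ≈ -794.30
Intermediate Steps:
d = -7947/26078 (d = -341*1/442 + 358*(1/767) = -341/442 + 358/767 = -7947/26078 ≈ -0.30474)
g = -20713879/26078 (g = (608 - 7947/26078) - 1402 = 15847477/26078 - 1402 = -20713879/26078 ≈ -794.30)
b = -21/2 (b = 7*(-2 - 1*4)/4 = 7*(-2 - 4)/4 = (7/4)*(-6) = -21/2 ≈ -10.500)
S(R) = 1
g*S(b) = -20713879/26078*1 = -20713879/26078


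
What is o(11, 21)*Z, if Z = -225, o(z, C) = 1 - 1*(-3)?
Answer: -900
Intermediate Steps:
o(z, C) = 4 (o(z, C) = 1 + 3 = 4)
o(11, 21)*Z = 4*(-225) = -900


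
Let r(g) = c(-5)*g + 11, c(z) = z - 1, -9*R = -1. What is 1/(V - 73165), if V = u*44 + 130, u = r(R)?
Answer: -3/217741 ≈ -1.3778e-5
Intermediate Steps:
R = ⅑ (R = -⅑*(-1) = ⅑ ≈ 0.11111)
c(z) = -1 + z
r(g) = 11 - 6*g (r(g) = (-1 - 5)*g + 11 = -6*g + 11 = 11 - 6*g)
u = 31/3 (u = 11 - 6*⅑ = 11 - ⅔ = 31/3 ≈ 10.333)
V = 1754/3 (V = (31/3)*44 + 130 = 1364/3 + 130 = 1754/3 ≈ 584.67)
1/(V - 73165) = 1/(1754/3 - 73165) = 1/(-217741/3) = -3/217741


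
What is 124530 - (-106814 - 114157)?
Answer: 345501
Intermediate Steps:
124530 - (-106814 - 114157) = 124530 - 1*(-220971) = 124530 + 220971 = 345501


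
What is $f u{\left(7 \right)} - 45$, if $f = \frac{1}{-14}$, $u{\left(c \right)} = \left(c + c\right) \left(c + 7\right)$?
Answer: $-59$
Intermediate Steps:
$u{\left(c \right)} = 2 c \left(7 + c\right)$
$f = - \frac{1}{14} \approx -0.071429$
$f u{\left(7 \right)} - 45 = - \frac{2 \cdot 7 \left(7 + 7\right)}{14} - 45 = - \frac{2 \cdot 7 \cdot 14}{14} - 45 = \left(- \frac{1}{14}\right) 196 - 45 = -14 - 45 = -59$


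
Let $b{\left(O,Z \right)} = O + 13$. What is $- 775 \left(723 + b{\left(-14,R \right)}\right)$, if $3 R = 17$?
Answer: $-559550$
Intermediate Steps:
$R = \frac{17}{3}$ ($R = \frac{1}{3} \cdot 17 = \frac{17}{3} \approx 5.6667$)
$b{\left(O,Z \right)} = 13 + O$
$- 775 \left(723 + b{\left(-14,R \right)}\right) = - 775 \left(723 + \left(13 - 14\right)\right) = - 775 \left(723 - 1\right) = \left(-775\right) 722 = -559550$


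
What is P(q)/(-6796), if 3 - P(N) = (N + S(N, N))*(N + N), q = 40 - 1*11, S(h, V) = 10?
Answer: 2259/6796 ≈ 0.33240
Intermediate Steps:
q = 29 (q = 40 - 11 = 29)
P(N) = 3 - 2*N*(10 + N) (P(N) = 3 - (N + 10)*(N + N) = 3 - (10 + N)*2*N = 3 - 2*N*(10 + N))
P(q)/(-6796) = (3 - 20*29 - 2*29²)/(-6796) = (3 - 580 - 2*841)*(-1/6796) = (3 - 580 - 1682)*(-1/6796) = -2259*(-1/6796) = 2259/6796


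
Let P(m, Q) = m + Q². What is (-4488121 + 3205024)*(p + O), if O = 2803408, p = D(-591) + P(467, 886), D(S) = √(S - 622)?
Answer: -4604869613487 - 1283097*I*√1213 ≈ -4.6049e+12 - 4.4688e+7*I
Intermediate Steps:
D(S) = √(-622 + S)
p = 785463 + I*√1213 (p = √(-622 - 591) + (467 + 886²) = √(-1213) + (467 + 784996) = I*√1213 + 785463 = 785463 + I*√1213 ≈ 7.8546e+5 + 34.828*I)
(-4488121 + 3205024)*(p + O) = (-4488121 + 3205024)*((785463 + I*√1213) + 2803408) = -1283097*(3588871 + I*√1213) = -4604869613487 - 1283097*I*√1213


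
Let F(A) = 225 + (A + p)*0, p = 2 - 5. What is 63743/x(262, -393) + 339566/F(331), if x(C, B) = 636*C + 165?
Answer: 699418917/463325 ≈ 1509.6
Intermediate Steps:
p = -3
x(C, B) = 165 + 636*C
F(A) = 225 (F(A) = 225 + (A - 3)*0 = 225 + (-3 + A)*0 = 225 + 0 = 225)
63743/x(262, -393) + 339566/F(331) = 63743/(165 + 636*262) + 339566/225 = 63743/(165 + 166632) + 339566*(1/225) = 63743/166797 + 339566/225 = 699418917/463325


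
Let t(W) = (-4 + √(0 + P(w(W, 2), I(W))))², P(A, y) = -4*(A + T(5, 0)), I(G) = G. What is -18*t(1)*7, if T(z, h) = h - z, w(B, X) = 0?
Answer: -4536 + 2016*√5 ≈ -28.087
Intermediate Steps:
P(A, y) = 20 - 4*A (P(A, y) = -4*(A + (0 - 1*5)) = -4*(A + (0 - 5)) = -4*(A - 5) = -4*(-5 + A) = 20 - 4*A)
t(W) = (-4 + 2*√5)² (t(W) = (-4 + √(0 + (20 - 4*0)))² = (-4 + √(0 + (20 + 0)))² = (-4 + √(0 + 20))² = (-4 + √20)² = (-4 + 2*√5)²)
-18*t(1)*7 = -18*(36 - 16*√5)*7 = (-648 + 288*√5)*7 = -4536 + 2016*√5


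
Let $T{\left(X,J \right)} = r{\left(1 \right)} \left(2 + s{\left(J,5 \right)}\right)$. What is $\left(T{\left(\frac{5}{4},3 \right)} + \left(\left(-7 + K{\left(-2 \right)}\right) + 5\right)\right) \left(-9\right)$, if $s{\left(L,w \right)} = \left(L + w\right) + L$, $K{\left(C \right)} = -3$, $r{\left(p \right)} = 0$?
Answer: $45$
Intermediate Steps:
$s{\left(L,w \right)} = w + 2 L$
$T{\left(X,J \right)} = 0$ ($T{\left(X,J \right)} = 0 \left(2 + \left(5 + 2 J\right)\right) = 0 \left(7 + 2 J\right) = 0$)
$\left(T{\left(\frac{5}{4},3 \right)} + \left(\left(-7 + K{\left(-2 \right)}\right) + 5\right)\right) \left(-9\right) = \left(0 + \left(\left(-7 - 3\right) + 5\right)\right) \left(-9\right) = \left(0 + \left(-10 + 5\right)\right) \left(-9\right) = \left(0 - 5\right) \left(-9\right) = \left(-5\right) \left(-9\right) = 45$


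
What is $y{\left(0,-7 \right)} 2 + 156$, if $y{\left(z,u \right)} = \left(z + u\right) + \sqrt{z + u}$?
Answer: $142 + 2 i \sqrt{7} \approx 142.0 + 5.2915 i$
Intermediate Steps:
$y{\left(z,u \right)} = u + z + \sqrt{u + z}$ ($y{\left(z,u \right)} = \left(u + z\right) + \sqrt{u + z} = u + z + \sqrt{u + z}$)
$y{\left(0,-7 \right)} 2 + 156 = \left(-7 + 0 + \sqrt{-7 + 0}\right) 2 + 156 = \left(-7 + 0 + \sqrt{-7}\right) 2 + 156 = \left(-7 + 0 + i \sqrt{7}\right) 2 + 156 = \left(-7 + i \sqrt{7}\right) 2 + 156 = \left(-14 + 2 i \sqrt{7}\right) + 156 = 142 + 2 i \sqrt{7}$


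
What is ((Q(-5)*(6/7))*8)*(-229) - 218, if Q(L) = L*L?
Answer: -276326/7 ≈ -39475.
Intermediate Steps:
Q(L) = L²
((Q(-5)*(6/7))*8)*(-229) - 218 = (((-5)²*(6/7))*8)*(-229) - 218 = ((25*(6*(⅐)))*8)*(-229) - 218 = ((25*(6/7))*8)*(-229) - 218 = ((150/7)*8)*(-229) - 218 = (1200/7)*(-229) - 218 = -274800/7 - 218 = -276326/7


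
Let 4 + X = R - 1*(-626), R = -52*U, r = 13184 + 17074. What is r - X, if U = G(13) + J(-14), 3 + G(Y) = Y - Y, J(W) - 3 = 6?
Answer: 29948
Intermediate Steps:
J(W) = 9 (J(W) = 3 + 6 = 9)
G(Y) = -3 (G(Y) = -3 + (Y - Y) = -3 + 0 = -3)
U = 6 (U = -3 + 9 = 6)
r = 30258
R = -312 (R = -52*6 = -312)
X = 310 (X = -4 + (-312 - 1*(-626)) = -4 + (-312 + 626) = -4 + 314 = 310)
r - X = 30258 - 1*310 = 30258 - 310 = 29948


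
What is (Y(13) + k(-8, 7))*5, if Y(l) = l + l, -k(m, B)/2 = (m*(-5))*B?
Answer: -2670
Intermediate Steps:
k(m, B) = 10*B*m (k(m, B) = -2*m*(-5)*B = -2*(-5*m)*B = -(-10)*B*m = 10*B*m)
Y(l) = 2*l
(Y(13) + k(-8, 7))*5 = (2*13 + 10*7*(-8))*5 = (26 - 560)*5 = -534*5 = -2670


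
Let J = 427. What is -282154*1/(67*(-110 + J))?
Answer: -282154/21239 ≈ -13.285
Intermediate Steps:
-282154*1/(67*(-110 + J)) = -282154*1/(67*(-110 + 427)) = -282154/(67*317) = -282154/21239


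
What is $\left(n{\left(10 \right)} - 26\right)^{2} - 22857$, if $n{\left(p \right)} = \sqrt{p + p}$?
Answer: $-22161 - 104 \sqrt{5} \approx -22394.0$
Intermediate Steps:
$n{\left(p \right)} = \sqrt{2} \sqrt{p}$ ($n{\left(p \right)} = \sqrt{2 p} = \sqrt{2} \sqrt{p}$)
$\left(n{\left(10 \right)} - 26\right)^{2} - 22857 = \left(\sqrt{2} \sqrt{10} - 26\right)^{2} - 22857 = \left(2 \sqrt{5} - 26\right)^{2} - 22857 = \left(-26 + 2 \sqrt{5}\right)^{2} - 22857 = -22857 + \left(-26 + 2 \sqrt{5}\right)^{2}$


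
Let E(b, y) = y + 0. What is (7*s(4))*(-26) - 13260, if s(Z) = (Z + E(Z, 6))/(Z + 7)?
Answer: -147680/11 ≈ -13425.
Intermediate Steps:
E(b, y) = y
s(Z) = (6 + Z)/(7 + Z) (s(Z) = (Z + 6)/(Z + 7) = (6 + Z)/(7 + Z))
(7*s(4))*(-26) - 13260 = (7*((6 + 4)/(7 + 4)))*(-26) - 13260 = (7*(10/11))*(-26) - 13260 = (70/11)*(-26) - 13260 = -1820/11 - 13260 = -147680/11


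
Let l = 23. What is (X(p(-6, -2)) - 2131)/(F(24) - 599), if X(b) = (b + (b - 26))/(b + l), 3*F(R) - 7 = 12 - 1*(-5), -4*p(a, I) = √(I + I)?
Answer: 4513717/1251147 + 48*I/417049 ≈ 3.6077 + 0.00011509*I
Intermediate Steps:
p(a, I) = -√2*√I/4 (p(a, I) = -√(I + I)/4 = -√2*√I/4)
F(R) = 8 (F(R) = 7/3 + (12 - 1*(-5))/3 = 7/3 + (12 + 5)/3 = 7/3 + (⅓)*17 = 7/3 + 17/3 = 8)
X(b) = (-26 + 2*b)/(23 + b) (X(b) = (b + (b - 26))/(b + 23) = (b + (-26 + b))/(23 + b) = (-26 + 2*b)/(23 + b))
(X(p(-6, -2)) - 2131)/(F(24) - 599) = (2*(-13 - √2*√(-2)/4)/(23 - √2*√(-2)/4) - 2131)/(8 - 599) = (2*(-13 - √2*I*√2/4)/(23 - √2*I*√2/4) - 2131)/(-591) = (2*(-13 - I/2)/(23 - I/2) - 2131)*(-1/591) = (2*(4*(23 + I/2)/2117)*(-13 - I/2) - 2131)*(-1/591) = (8*(-13 - I/2)*(23 + I/2)/2117 - 2131)*(-1/591) = (-2131 + 8*(-13 - I/2)*(23 + I/2)/2117)*(-1/591) = 2131/591 - 8*(-13 - I/2)*(23 + I/2)/1251147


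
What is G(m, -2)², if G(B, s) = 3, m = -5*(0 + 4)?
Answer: 9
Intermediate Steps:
m = -20 (m = -5*4 = -20)
G(m, -2)² = 3² = 9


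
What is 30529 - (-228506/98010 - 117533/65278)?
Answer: 97673913310309/3198948390 ≈ 30533.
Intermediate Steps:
30529 - (-228506/98010 - 117533/65278) = 30529 - (-228506*1/98010 - 117533*1/65278) = 30529 - (-114253/49005 - 117533/65278) = 30529 - 1*(-13217911999/3198948390) = 30529 + 13217911999/3198948390 = 97673913310309/3198948390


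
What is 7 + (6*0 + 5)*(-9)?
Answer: -38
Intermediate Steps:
7 + (6*0 + 5)*(-9) = 7 + (0 + 5)*(-9) = 7 + 5*(-9) = 7 - 45 = -38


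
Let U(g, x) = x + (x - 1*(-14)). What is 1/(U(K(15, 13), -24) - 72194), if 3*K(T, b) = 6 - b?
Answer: -1/72228 ≈ -1.3845e-5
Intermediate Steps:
K(T, b) = 2 - b/3 (K(T, b) = (6 - b)/3 = 2 - b/3)
U(g, x) = 14 + 2*x (U(g, x) = x + (x + 14) = x + (14 + x) = 14 + 2*x)
1/(U(K(15, 13), -24) - 72194) = 1/((14 + 2*(-24)) - 72194) = 1/((14 - 48) - 72194) = 1/(-34 - 72194) = 1/(-72228) = -1/72228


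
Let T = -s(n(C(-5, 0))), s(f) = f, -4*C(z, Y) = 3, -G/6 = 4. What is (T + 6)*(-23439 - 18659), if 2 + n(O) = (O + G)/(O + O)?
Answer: 357833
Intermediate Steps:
G = -24 (G = -6*4 = -24)
C(z, Y) = -¾ (C(z, Y) = -¼*3 = -¾)
n(O) = -2 + (-24 + O)/(2*O) (n(O) = -2 + (O - 24)/(O + O) = -2 + (-24 + O)/((2*O)) = -2 + (-24 + O)*(1/(2*O)) = -2 + (-24 + O)/(2*O))
T = -29/2 (T = -(-3/2 - 12/(-¾)) = -(-3/2 - 12*(-4/3)) = -(-3/2 + 16) = -1*29/2 = -29/2 ≈ -14.500)
(T + 6)*(-23439 - 18659) = (-29/2 + 6)*(-23439 - 18659) = -17/2*(-42098) = 357833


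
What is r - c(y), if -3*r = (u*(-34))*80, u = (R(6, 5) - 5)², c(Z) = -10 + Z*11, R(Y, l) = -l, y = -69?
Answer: 274307/3 ≈ 91436.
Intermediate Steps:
c(Z) = -10 + 11*Z
u = 100 (u = (-1*5 - 5)² = (-5 - 5)² = (-10)² = 100)
r = 272000/3 (r = -100*(-34)*80/3 = -(-3400)*80/3 = -⅓*(-272000) = 272000/3 ≈ 90667.)
r - c(y) = 272000/3 - (-10 + 11*(-69)) = 272000/3 - (-10 - 759) = 272000/3 - 1*(-769) = 272000/3 + 769 = 274307/3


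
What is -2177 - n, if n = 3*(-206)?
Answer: -1559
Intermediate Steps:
n = -618
-2177 - n = -2177 - 1*(-618) = -2177 + 618 = -1559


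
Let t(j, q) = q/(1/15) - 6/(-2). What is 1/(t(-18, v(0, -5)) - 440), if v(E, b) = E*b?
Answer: -1/437 ≈ -0.0022883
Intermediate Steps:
t(j, q) = 3 + 15*q (t(j, q) = q/(1/15) - 6*(-½) = q*15 + 3 = 15*q + 3 = 3 + 15*q)
1/(t(-18, v(0, -5)) - 440) = 1/((3 + 15*(0*(-5))) - 440) = 1/((3 + 15*0) - 440) = 1/((3 + 0) - 440) = 1/(3 - 440) = 1/(-437) = -1/437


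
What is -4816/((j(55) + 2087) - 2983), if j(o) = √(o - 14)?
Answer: 4315136/802775 + 4816*√41/802775 ≈ 5.4137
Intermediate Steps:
j(o) = √(-14 + o)
-4816/((j(55) + 2087) - 2983) = -4816/((√(-14 + 55) + 2087) - 2983) = -4816/((√41 + 2087) - 2983) = -4816/((2087 + √41) - 2983) = -4816/(-896 + √41)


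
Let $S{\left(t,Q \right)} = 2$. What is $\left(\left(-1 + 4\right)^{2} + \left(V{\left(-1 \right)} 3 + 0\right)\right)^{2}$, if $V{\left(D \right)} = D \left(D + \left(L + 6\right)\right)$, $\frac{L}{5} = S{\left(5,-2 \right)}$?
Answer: $1296$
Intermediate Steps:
$L = 10$ ($L = 5 \cdot 2 = 10$)
$V{\left(D \right)} = D \left(16 + D\right)$ ($V{\left(D \right)} = D \left(D + \left(10 + 6\right)\right) = D \left(D + 16\right) = D \left(16 + D\right)$)
$\left(\left(-1 + 4\right)^{2} + \left(V{\left(-1 \right)} 3 + 0\right)\right)^{2} = \left(\left(-1 + 4\right)^{2} + \left(- (16 - 1) 3 + 0\right)\right)^{2} = \left(3^{2} + \left(\left(-1\right) 15 \cdot 3 + 0\right)\right)^{2} = \left(9 + \left(\left(-15\right) 3 + 0\right)\right)^{2} = \left(9 + \left(-45 + 0\right)\right)^{2} = \left(9 - 45\right)^{2} = \left(-36\right)^{2} = 1296$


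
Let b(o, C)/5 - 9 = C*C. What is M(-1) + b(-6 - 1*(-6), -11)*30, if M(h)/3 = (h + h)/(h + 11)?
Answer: 97497/5 ≈ 19499.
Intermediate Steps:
M(h) = 6*h/(11 + h) (M(h) = 3*((h + h)/(h + 11)) = 3*((2*h)/(11 + h)) = 3*(2*h/(11 + h)) = 6*h/(11 + h))
b(o, C) = 45 + 5*C² (b(o, C) = 45 + 5*(C*C) = 45 + 5*C²)
M(-1) + b(-6 - 1*(-6), -11)*30 = 6*(-1)/(11 - 1) + (45 + 5*(-11)²)*30 = 6*(-1)/10 + (45 + 5*121)*30 = 6*(-1)*(⅒) + (45 + 605)*30 = -⅗ + 650*30 = -⅗ + 19500 = 97497/5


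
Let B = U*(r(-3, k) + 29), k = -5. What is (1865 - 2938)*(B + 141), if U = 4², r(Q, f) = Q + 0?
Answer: -597661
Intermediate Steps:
r(Q, f) = Q
U = 16
B = 416 (B = 16*(-3 + 29) = 16*26 = 416)
(1865 - 2938)*(B + 141) = (1865 - 2938)*(416 + 141) = -1073*557 = -597661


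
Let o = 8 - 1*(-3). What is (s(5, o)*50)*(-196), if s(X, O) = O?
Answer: -107800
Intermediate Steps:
o = 11 (o = 8 + 3 = 11)
(s(5, o)*50)*(-196) = (11*50)*(-196) = 550*(-196) = -107800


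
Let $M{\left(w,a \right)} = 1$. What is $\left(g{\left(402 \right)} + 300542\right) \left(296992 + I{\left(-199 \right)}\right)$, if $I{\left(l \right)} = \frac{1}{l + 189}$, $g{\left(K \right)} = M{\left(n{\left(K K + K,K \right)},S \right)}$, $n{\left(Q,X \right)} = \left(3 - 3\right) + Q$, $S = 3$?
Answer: $\frac{892588366017}{10} \approx 8.9259 \cdot 10^{10}$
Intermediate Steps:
$n{\left(Q,X \right)} = Q$ ($n{\left(Q,X \right)} = 0 + Q = Q$)
$g{\left(K \right)} = 1$
$I{\left(l \right)} = \frac{1}{189 + l}$
$\left(g{\left(402 \right)} + 300542\right) \left(296992 + I{\left(-199 \right)}\right) = \left(1 + 300542\right) \left(296992 + \frac{1}{189 - 199}\right) = 300543 \left(296992 + \frac{1}{-10}\right) = 300543 \left(296992 - \frac{1}{10}\right) = 300543 \cdot \frac{2969919}{10} = \frac{892588366017}{10}$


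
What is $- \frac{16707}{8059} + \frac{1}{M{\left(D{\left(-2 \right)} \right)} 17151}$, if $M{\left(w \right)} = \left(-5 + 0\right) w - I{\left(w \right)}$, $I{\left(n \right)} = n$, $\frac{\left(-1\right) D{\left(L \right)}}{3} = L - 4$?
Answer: $- \frac{30946517815}{14927750172} \approx -2.0731$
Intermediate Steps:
$D{\left(L \right)} = 12 - 3 L$ ($D{\left(L \right)} = - 3 \left(L - 4\right) = - 3 \left(-4 + L\right) = 12 - 3 L$)
$M{\left(w \right)} = - 6 w$ ($M{\left(w \right)} = \left(-5 + 0\right) w - w = - 5 w - w = - 6 w$)
$- \frac{16707}{8059} + \frac{1}{M{\left(D{\left(-2 \right)} \right)} 17151} = - \frac{16707}{8059} + \frac{1}{- 6 \left(12 - -6\right) 17151} = \left(-16707\right) \frac{1}{8059} + \frac{1}{\left(-6\right) \left(12 + 6\right)} \frac{1}{17151} = - \frac{16707}{8059} + \frac{1}{\left(-6\right) 18} \cdot \frac{1}{17151} = - \frac{16707}{8059} + \frac{1}{-108} \cdot \frac{1}{17151} = - \frac{16707}{8059} - \frac{1}{1852308} = - \frac{30946517815}{14927750172}$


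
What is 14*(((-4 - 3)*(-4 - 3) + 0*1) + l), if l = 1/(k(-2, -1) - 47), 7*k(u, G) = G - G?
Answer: 32228/47 ≈ 685.70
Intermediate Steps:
k(u, G) = 0 (k(u, G) = (G - G)/7 = (⅐)*0 = 0)
l = -1/47 (l = 1/(0 - 47) = 1/(-47) = -1/47 ≈ -0.021277)
14*(((-4 - 3)*(-4 - 3) + 0*1) + l) = 14*(((-4 - 3)*(-4 - 3) + 0*1) - 1/47) = 14*((-7*(-7) + 0) - 1/47) = 14*((49 + 0) - 1/47) = 14*(49 - 1/47) = 14*(2302/47) = 32228/47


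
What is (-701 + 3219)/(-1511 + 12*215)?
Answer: 2518/1069 ≈ 2.3555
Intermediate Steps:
(-701 + 3219)/(-1511 + 12*215) = 2518/(-1511 + 2580) = 2518/1069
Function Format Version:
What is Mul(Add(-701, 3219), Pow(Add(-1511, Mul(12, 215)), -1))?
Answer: Rational(2518, 1069) ≈ 2.3555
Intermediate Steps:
Mul(Add(-701, 3219), Pow(Add(-1511, Mul(12, 215)), -1)) = Mul(2518, Pow(Add(-1511, 2580), -1)) = Mul(2518, Pow(1069, -1)) = Mul(2518, Rational(1, 1069)) = Rational(2518, 1069)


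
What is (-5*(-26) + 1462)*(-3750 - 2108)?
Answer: -9325936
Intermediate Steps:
(-5*(-26) + 1462)*(-3750 - 2108) = (130 + 1462)*(-5858) = 1592*(-5858) = -9325936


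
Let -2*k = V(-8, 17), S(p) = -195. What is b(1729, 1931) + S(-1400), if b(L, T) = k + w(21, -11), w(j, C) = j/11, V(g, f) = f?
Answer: -4435/22 ≈ -201.59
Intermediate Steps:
k = -17/2 (k = -½*17 = -17/2 ≈ -8.5000)
w(j, C) = j/11 (w(j, C) = j*(1/11) = j/11)
b(L, T) = -145/22 (b(L, T) = -17/2 + (1/11)*21 = -17/2 + 21/11 = -145/22)
b(1729, 1931) + S(-1400) = -145/22 - 195 = -4435/22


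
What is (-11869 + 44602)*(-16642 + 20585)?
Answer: 129066219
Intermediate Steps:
(-11869 + 44602)*(-16642 + 20585) = 32733*3943 = 129066219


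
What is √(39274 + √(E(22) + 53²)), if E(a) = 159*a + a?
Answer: √(39274 + √6329) ≈ 198.38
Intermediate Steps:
E(a) = 160*a
√(39274 + √(E(22) + 53²)) = √(39274 + √(160*22 + 53²)) = √(39274 + √(3520 + 2809)) = √(39274 + √6329)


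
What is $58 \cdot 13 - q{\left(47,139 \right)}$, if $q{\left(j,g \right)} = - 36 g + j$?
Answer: $5711$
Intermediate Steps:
$q{\left(j,g \right)} = j - 36 g$
$58 \cdot 13 - q{\left(47,139 \right)} = 58 \cdot 13 - \left(47 - 5004\right) = 754 - \left(47 - 5004\right) = 754 - -4957 = 754 + 4957 = 5711$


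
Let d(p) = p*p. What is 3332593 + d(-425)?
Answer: 3513218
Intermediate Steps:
d(p) = p**2
3332593 + d(-425) = 3332593 + (-425)**2 = 3332593 + 180625 = 3513218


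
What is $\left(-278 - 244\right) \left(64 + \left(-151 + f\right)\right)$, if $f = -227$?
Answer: $163908$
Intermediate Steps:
$\left(-278 - 244\right) \left(64 + \left(-151 + f\right)\right) = \left(-278 - 244\right) \left(64 - 378\right) = - 522 \left(64 - 378\right) = \left(-522\right) \left(-314\right) = 163908$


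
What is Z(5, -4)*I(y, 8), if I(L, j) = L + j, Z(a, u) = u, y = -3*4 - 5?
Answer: 36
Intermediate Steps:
y = -17 (y = -12 - 5 = -17)
Z(5, -4)*I(y, 8) = -4*(-17 + 8) = -4*(-9) = 36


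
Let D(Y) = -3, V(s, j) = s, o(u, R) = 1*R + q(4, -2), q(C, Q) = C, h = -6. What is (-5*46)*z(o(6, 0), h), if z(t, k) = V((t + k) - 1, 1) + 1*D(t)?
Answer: 1380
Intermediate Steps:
o(u, R) = 4 + R (o(u, R) = 1*R + 4 = R + 4 = 4 + R)
z(t, k) = -4 + k + t (z(t, k) = ((t + k) - 1) + 1*(-3) = ((k + t) - 1) - 3 = (-1 + k + t) - 3 = -4 + k + t)
(-5*46)*z(o(6, 0), h) = (-5*46)*(-4 - 6 + (4 + 0)) = -230*(-4 - 6 + 4) = -230*(-6) = 1380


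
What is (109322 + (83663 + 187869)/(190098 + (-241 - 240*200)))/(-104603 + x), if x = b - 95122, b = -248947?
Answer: -7754181243/31823631952 ≈ -0.24366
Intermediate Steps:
x = -344069 (x = -248947 - 95122 = -344069)
(109322 + (83663 + 187869)/(190098 + (-241 - 240*200)))/(-104603 + x) = (109322 + (83663 + 187869)/(190098 + (-241 - 240*200)))/(-104603 - 344069) = (109322 + 271532/(190098 + (-241 - 48000)))/(-448672) = (109322 + 271532/(190098 - 48241))*(-1/448672) = (109322 + 271532/141857)*(-1/448672) = (15508362486/141857)*(-1/448672) = -7754181243/31823631952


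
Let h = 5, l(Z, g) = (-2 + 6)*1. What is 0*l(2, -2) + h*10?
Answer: 50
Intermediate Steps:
l(Z, g) = 4 (l(Z, g) = 4*1 = 4)
0*l(2, -2) + h*10 = 0*4 + 5*10 = 0 + 50 = 50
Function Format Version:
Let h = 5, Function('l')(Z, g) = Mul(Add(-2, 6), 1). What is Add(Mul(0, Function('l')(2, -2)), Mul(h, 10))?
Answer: 50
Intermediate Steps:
Function('l')(Z, g) = 4 (Function('l')(Z, g) = Mul(4, 1) = 4)
Add(Mul(0, Function('l')(2, -2)), Mul(h, 10)) = Add(Mul(0, 4), Mul(5, 10)) = Add(0, 50) = 50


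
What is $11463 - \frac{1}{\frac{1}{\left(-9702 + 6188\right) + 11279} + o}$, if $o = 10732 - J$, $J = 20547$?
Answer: $\frac{873635060227}{76213474} \approx 11463.0$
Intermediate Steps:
$o = -9815$ ($o = 10732 - 20547 = -9815$)
$11463 - \frac{1}{\frac{1}{\left(-9702 + 6188\right) + 11279} + o} = 11463 - \frac{1}{\frac{1}{\left(-9702 + 6188\right) + 11279} - 9815} = 11463 - \frac{1}{\frac{1}{-3514 + 11279} - 9815} = 11463 - \frac{1}{\frac{1}{7765} - 9815} = 11463 - \frac{1}{- \frac{76213474}{7765}} = 11463 - - \frac{7765}{76213474} = 11463 + \frac{7765}{76213474} = \frac{873635060227}{76213474}$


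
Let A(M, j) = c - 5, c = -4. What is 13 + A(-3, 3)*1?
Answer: 4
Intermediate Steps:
A(M, j) = -9 (A(M, j) = -4 - 5 = -9)
13 + A(-3, 3)*1 = 13 - 9*1 = 13 - 9 = 4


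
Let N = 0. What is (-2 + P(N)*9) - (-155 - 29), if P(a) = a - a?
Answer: 182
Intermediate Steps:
P(a) = 0
(-2 + P(N)*9) - (-155 - 29) = (-2 + 0*9) - (-155 - 29) = (-2 + 0) - 1*(-184) = -2 + 184 = 182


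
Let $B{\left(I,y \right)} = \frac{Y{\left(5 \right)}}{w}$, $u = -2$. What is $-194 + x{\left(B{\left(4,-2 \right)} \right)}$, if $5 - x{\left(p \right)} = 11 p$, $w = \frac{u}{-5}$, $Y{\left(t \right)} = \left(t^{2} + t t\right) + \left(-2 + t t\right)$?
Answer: $- \frac{4393}{2} \approx -2196.5$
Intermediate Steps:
$Y{\left(t \right)} = -2 + 3 t^{2}$ ($Y{\left(t \right)} = \left(t^{2} + t^{2}\right) + \left(-2 + t^{2}\right) = 2 t^{2} + \left(-2 + t^{2}\right) = -2 + 3 t^{2}$)
$w = \frac{2}{5}$ ($w = - \frac{2}{-5} = \left(-2\right) \left(- \frac{1}{5}\right) = \frac{2}{5} \approx 0.4$)
$B{\left(I,y \right)} = \frac{365}{2}$ ($B{\left(I,y \right)} = \frac{-2 + 3 \cdot 5^{2}}{\frac{2}{5}} = \left(-2 + 3 \cdot 25\right) \frac{5}{2} = \left(-2 + 75\right) \frac{5}{2} = 73 \cdot \frac{5}{2} = \frac{365}{2}$)
$x{\left(p \right)} = 5 - 11 p$
$-194 + x{\left(B{\left(4,-2 \right)} \right)} = -194 + \left(5 - \frac{4015}{2}\right) = -194 - \frac{4005}{2} = - \frac{4393}{2}$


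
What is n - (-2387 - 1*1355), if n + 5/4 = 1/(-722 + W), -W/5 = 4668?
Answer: 180019851/48124 ≈ 3740.8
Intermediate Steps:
W = -23340 (W = -5*4668 = -23340)
n = -60157/48124 (n = -5/4 + 1/(-722 - 23340) = -5/4 + 1/(-24062) = -5/4 - 1/24062 = -60157/48124 ≈ -1.2500)
n - (-2387 - 1*1355) = -60157/48124 - (-2387 - 1*1355) = -60157/48124 - (-2387 - 1355) = -60157/48124 - 1*(-3742) = -60157/48124 + 3742 = 180019851/48124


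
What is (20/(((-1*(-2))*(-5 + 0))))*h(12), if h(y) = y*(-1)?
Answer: 24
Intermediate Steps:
h(y) = -y
(20/(((-1*(-2))*(-5 + 0))))*h(12) = (20/(((-1*(-2))*(-5 + 0))))*(-1*12) = (20/((2*(-5))))*(-12) = (20/(-10))*(-12) = (20*(-1/10))*(-12) = -2*(-12) = 24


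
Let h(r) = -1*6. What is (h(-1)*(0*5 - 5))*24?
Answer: 720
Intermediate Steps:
h(r) = -6
(h(-1)*(0*5 - 5))*24 = -6*(0*5 - 5)*24 = -6*(0 - 5)*24 = -6*(-5)*24 = 30*24 = 720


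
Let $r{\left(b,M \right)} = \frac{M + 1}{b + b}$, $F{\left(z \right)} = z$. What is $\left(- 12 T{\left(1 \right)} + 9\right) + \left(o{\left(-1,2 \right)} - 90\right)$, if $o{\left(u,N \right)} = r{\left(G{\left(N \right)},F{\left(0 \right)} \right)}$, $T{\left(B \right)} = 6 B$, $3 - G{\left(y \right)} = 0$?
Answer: $- \frac{917}{6} \approx -152.83$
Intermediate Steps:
$G{\left(y \right)} = 3$ ($G{\left(y \right)} = 3 - 0 = 3 + 0 = 3$)
$r{\left(b,M \right)} = \frac{1 + M}{2 b}$
$o{\left(u,N \right)} = \frac{1}{6}$ ($o{\left(u,N \right)} = \frac{1 + 0}{2 \cdot 3} = \frac{1}{2} \cdot \frac{1}{3} \cdot 1 = \frac{1}{6}$)
$\left(- 12 T{\left(1 \right)} + 9\right) + \left(o{\left(-1,2 \right)} - 90\right) = \left(- 12 \cdot 6 \cdot 1 + 9\right) + \left(\frac{1}{6} - 90\right) = \left(\left(-12\right) 6 + 9\right) + \left(\frac{1}{6} - 90\right) = \left(-72 + 9\right) - \frac{539}{6} = -63 - \frac{539}{6} = - \frac{917}{6}$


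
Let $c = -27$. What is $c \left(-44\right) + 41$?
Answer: $1229$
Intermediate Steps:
$c \left(-44\right) + 41 = \left(-27\right) \left(-44\right) + 41 = 1188 + 41 = 1229$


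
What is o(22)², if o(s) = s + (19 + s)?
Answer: 3969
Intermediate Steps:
o(s) = 19 + 2*s
o(22)² = (19 + 2*22)² = (19 + 44)² = 63² = 3969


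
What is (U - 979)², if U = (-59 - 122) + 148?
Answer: 1024144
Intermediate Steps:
U = -33 (U = -181 + 148 = -33)
(U - 979)² = (-33 - 979)² = (-1012)² = 1024144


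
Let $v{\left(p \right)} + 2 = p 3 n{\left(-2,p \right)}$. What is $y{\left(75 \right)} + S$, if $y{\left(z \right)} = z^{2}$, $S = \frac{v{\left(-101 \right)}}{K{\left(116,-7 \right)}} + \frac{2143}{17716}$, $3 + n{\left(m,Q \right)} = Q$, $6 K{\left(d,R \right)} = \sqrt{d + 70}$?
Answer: $\frac{99654643}{17716} + \frac{31510 \sqrt{186}}{31} \approx 19488.0$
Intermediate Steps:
$K{\left(d,R \right)} = \frac{\sqrt{70 + d}}{6}$ ($K{\left(d,R \right)} = \frac{\sqrt{d + 70}}{6} = \frac{\sqrt{70 + d}}{6}$)
$n{\left(m,Q \right)} = -3 + Q$
$v{\left(p \right)} = -2 + 3 p \left(-3 + p\right)$ ($v{\left(p \right)} = -2 + p 3 \left(-3 + p\right) = -2 + 3 p \left(-3 + p\right)$)
$S = \frac{2143}{17716} + \frac{31510 \sqrt{186}}{31}$ ($S = \frac{-2 + 3 \left(-101\right) \left(-3 - 101\right)}{\frac{1}{6} \sqrt{70 + 116}} + \frac{2143}{17716} = \frac{-2 + 3 \left(-101\right) \left(-104\right)}{\frac{1}{6} \sqrt{186}} + 2143 \cdot \frac{1}{17716} = \left(-2 + 31512\right) \frac{\sqrt{186}}{31} + \frac{2143}{17716} = 31510 \frac{\sqrt{186}}{31} + \frac{2143}{17716} = \frac{31510 \sqrt{186}}{31} + \frac{2143}{17716} = \frac{2143}{17716} + \frac{31510 \sqrt{186}}{31} \approx 13863.0$)
$y{\left(75 \right)} + S = 75^{2} + \left(\frac{2143}{17716} + \frac{31510 \sqrt{186}}{31}\right) = 5625 + \left(\frac{2143}{17716} + \frac{31510 \sqrt{186}}{31}\right) = \frac{99654643}{17716} + \frac{31510 \sqrt{186}}{31}$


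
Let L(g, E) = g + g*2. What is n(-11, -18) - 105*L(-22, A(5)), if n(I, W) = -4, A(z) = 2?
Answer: 6926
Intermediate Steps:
L(g, E) = 3*g (L(g, E) = g + 2*g = 3*g)
n(-11, -18) - 105*L(-22, A(5)) = -4 - 315*(-22) = -4 - 105*(-66) = -4 + 6930 = 6926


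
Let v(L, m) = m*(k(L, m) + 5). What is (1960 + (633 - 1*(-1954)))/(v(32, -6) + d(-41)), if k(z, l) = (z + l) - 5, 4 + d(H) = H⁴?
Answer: 4547/2825601 ≈ 0.0016092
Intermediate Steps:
d(H) = -4 + H⁴
k(z, l) = -5 + l + z (k(z, l) = (l + z) - 5 = -5 + l + z)
v(L, m) = m*(L + m) (v(L, m) = m*((-5 + m + L) + 5) = m*((-5 + L + m) + 5) = m*(L + m))
(1960 + (633 - 1*(-1954)))/(v(32, -6) + d(-41)) = (1960 + (633 - 1*(-1954)))/(-6*(32 - 6) + (-4 + (-41)⁴)) = (1960 + (633 + 1954))/(-6*26 + (-4 + 2825761)) = (1960 + 2587)/(-156 + 2825757) = 4547/2825601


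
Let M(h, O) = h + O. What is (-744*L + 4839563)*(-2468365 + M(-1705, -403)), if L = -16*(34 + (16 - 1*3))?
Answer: -13338209721123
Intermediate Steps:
L = -752 (L = -16*(34 + (16 - 3)) = -16*(34 + 13) = -16*47 = -752)
M(h, O) = O + h
(-744*L + 4839563)*(-2468365 + M(-1705, -403)) = (-744*(-752) + 4839563)*(-2468365 + (-403 - 1705)) = (559488 + 4839563)*(-2468365 - 2108) = 5399051*(-2470473) = -13338209721123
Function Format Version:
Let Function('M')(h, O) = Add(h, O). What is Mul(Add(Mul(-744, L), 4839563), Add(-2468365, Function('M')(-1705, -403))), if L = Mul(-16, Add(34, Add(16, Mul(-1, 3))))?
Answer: -13338209721123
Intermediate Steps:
L = -752 (L = Mul(-16, Add(34, Add(16, -3))) = Mul(-16, Add(34, 13)) = Mul(-16, 47) = -752)
Function('M')(h, O) = Add(O, h)
Mul(Add(Mul(-744, L), 4839563), Add(-2468365, Function('M')(-1705, -403))) = Mul(Add(Mul(-744, -752), 4839563), Add(-2468365, Add(-403, -1705))) = Mul(Add(559488, 4839563), Add(-2468365, -2108)) = Mul(5399051, -2470473) = -13338209721123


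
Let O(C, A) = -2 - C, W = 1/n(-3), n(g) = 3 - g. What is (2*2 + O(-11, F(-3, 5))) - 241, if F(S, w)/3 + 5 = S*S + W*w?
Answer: -228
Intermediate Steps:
W = ⅙ (W = 1/(3 - 1*(-3)) = 1/(3 + 3) = 1/6 = ⅙ ≈ 0.16667)
F(S, w) = -15 + w/2 + 3*S² (F(S, w) = -15 + 3*(S*S + w/6) = -15 + 3*(S² + w/6) = -15 + (w/2 + 3*S²) = -15 + w/2 + 3*S²)
(2*2 + O(-11, F(-3, 5))) - 241 = (2*2 + (-2 - 1*(-11))) - 241 = (4 + (-2 + 11)) - 241 = (4 + 9) - 241 = 13 - 241 = -228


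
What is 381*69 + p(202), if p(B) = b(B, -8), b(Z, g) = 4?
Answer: 26293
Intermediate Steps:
p(B) = 4
381*69 + p(202) = 381*69 + 4 = 26289 + 4 = 26293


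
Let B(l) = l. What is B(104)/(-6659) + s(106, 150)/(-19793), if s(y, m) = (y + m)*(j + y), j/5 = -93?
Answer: 609930264/131801587 ≈ 4.6276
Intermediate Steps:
j = -465 (j = 5*(-93) = -465)
s(y, m) = (-465 + y)*(m + y) (s(y, m) = (y + m)*(-465 + y) = (m + y)*(-465 + y) = (-465 + y)*(m + y))
B(104)/(-6659) + s(106, 150)/(-19793) = 104/(-6659) + (106² - 465*150 - 465*106 + 150*106)/(-19793) = 104*(-1/6659) + (11236 - 69750 - 49290 + 15900)*(-1/19793) = -104/6659 - 91904*(-1/19793) = -104/6659 + 91904/19793 = 609930264/131801587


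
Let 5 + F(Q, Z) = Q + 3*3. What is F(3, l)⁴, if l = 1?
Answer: 2401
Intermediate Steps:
F(Q, Z) = 4 + Q (F(Q, Z) = -5 + (Q + 3*3) = -5 + (Q + 9) = -5 + (9 + Q) = 4 + Q)
F(3, l)⁴ = (4 + 3)⁴ = 7⁴ = 2401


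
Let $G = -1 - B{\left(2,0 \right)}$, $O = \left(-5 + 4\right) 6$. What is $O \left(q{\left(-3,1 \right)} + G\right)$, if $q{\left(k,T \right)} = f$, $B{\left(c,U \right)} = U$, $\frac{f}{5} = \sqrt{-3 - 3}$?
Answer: $6 - 30 i \sqrt{6} \approx 6.0 - 73.485 i$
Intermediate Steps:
$f = 5 i \sqrt{6}$ ($f = 5 \sqrt{-3 - 3} = 5 \sqrt{-6} = 5 i \sqrt{6} \approx 12.247 i$)
$q{\left(k,T \right)} = 5 i \sqrt{6}$
$O = -6$ ($O = \left(-1\right) 6 = -6$)
$G = -1$ ($G = -1 - 0 = -1 + 0 = -1$)
$O \left(q{\left(-3,1 \right)} + G\right) = - 6 \left(5 i \sqrt{6} - 1\right) = - 6 \left(-1 + 5 i \sqrt{6}\right) = 6 - 30 i \sqrt{6}$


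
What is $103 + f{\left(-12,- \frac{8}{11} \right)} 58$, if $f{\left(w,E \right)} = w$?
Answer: $-593$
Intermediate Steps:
$103 + f{\left(-12,- \frac{8}{11} \right)} 58 = 103 - 696 = -593$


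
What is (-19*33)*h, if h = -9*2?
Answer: 11286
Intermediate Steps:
h = -18
(-19*33)*h = -19*33*(-18) = -627*(-18) = 11286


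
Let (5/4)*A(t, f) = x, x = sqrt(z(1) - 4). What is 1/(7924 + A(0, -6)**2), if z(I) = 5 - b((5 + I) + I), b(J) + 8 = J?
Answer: 25/198132 ≈ 0.00012618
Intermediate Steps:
b(J) = -8 + J
z(I) = 8 - 2*I (z(I) = 5 - (-8 + ((5 + I) + I)) = 5 - (-8 + (5 + 2*I)) = 5 - (-3 + 2*I) = 5 + (3 - 2*I) = 8 - 2*I)
x = sqrt(2) (x = sqrt((8 - 2*1) - 4) = sqrt((8 - 2) - 4) = sqrt(6 - 4) = sqrt(2) ≈ 1.4142)
A(t, f) = 4*sqrt(2)/5
1/(7924 + A(0, -6)**2) = 1/(7924 + (4*sqrt(2)/5)**2) = 1/(7924 + 32/25) = 1/(198132/25) = 25/198132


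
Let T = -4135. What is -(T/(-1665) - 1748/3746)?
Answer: -1257929/623709 ≈ -2.0169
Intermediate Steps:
-(T/(-1665) - 1748/3746) = -(-4135/(-1665) - 1748/3746) = -(-4135*(-1/1665) - 1748*1/3746) = -(827/333 - 874/1873) = -1*1257929/623709 = -1257929/623709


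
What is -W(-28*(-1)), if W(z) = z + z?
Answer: -56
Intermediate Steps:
W(z) = 2*z
-W(-28*(-1)) = -2*(-28*(-1)) = -2*28 = -1*56 = -56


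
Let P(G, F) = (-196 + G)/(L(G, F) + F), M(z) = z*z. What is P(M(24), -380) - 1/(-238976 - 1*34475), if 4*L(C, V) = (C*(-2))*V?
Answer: 273738/78480437 ≈ 0.0034880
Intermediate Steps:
L(C, V) = -C*V/2 (L(C, V) = ((C*(-2))*V)/4 = ((-2*C)*V)/4 = (-2*C*V)/4 = -C*V/2)
M(z) = z²
P(G, F) = (-196 + G)/(F - F*G/2) (P(G, F) = (-196 + G)/(-G*F/2 + F) = (-196 + G)/(-F*G/2 + F) = (-196 + G)/(F - F*G/2))
P(M(24), -380) - 1/(-238976 - 1*34475) = 2*(196 - 1*24²)/(-380*(-2 + 24²)) - 1/(-238976 - 1*34475) = 2*(-1/380)*(196 - 1*576)/(-2 + 576) - 1/(-238976 - 34475) = 2*(-1/380)*(196 - 576)/574 - 1/(-273451) = 2*(-1/380)*(1/574)*(-380) - 1*(-1/273451) = 1/287 + 1/273451 = 273738/78480437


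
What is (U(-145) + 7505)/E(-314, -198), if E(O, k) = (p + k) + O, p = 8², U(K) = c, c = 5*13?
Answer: -3785/224 ≈ -16.897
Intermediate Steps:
c = 65
U(K) = 65
p = 64
E(O, k) = 64 + O + k (E(O, k) = (64 + k) + O = 64 + O + k)
(U(-145) + 7505)/E(-314, -198) = (65 + 7505)/(64 - 314 - 198) = 7570/(-448) = 7570*(-1/448) = -3785/224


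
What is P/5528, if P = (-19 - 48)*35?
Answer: -2345/5528 ≈ -0.42420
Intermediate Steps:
P = -2345 (P = -67*35 = -2345)
P/5528 = -2345/5528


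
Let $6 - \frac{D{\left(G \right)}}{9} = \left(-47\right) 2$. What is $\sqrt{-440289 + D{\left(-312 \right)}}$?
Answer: $3 i \sqrt{48821} \approx 662.86 i$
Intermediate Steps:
$D{\left(G \right)} = 900$ ($D{\left(G \right)} = 54 - 9 \left(\left(-47\right) 2\right) = 54 - -846 = 54 + 846 = 900$)
$\sqrt{-440289 + D{\left(-312 \right)}} = \sqrt{-440289 + 900} = \sqrt{-439389} = 3 i \sqrt{48821}$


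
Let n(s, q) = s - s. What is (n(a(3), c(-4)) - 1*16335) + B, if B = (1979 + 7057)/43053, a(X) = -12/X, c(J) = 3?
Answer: -234420573/14351 ≈ -16335.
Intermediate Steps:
n(s, q) = 0
B = 3012/14351 (B = 9036*(1/43053) = 3012/14351 ≈ 0.20988)
(n(a(3), c(-4)) - 1*16335) + B = (0 - 1*16335) + 3012/14351 = (0 - 16335) + 3012/14351 = -16335 + 3012/14351 = -234420573/14351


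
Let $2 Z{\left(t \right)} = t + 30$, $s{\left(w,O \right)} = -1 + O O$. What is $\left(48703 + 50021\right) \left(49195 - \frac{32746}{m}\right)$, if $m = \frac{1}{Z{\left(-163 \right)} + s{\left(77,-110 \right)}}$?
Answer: $-38894003044200$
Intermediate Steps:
$s{\left(w,O \right)} = -1 + O^{2}$
$Z{\left(t \right)} = 15 + \frac{t}{2}$ ($Z{\left(t \right)} = \frac{t + 30}{2} = \frac{30 + t}{2} = 15 + \frac{t}{2}$)
$m = \frac{2}{24065}$ ($m = \frac{1}{\left(15 + \frac{1}{2} \left(-163\right)\right) - \left(1 - \left(-110\right)^{2}\right)} = \frac{1}{\left(15 - \frac{163}{2}\right) + \left(-1 + 12100\right)} = \frac{1}{- \frac{133}{2} + 12099} = \frac{1}{\frac{24065}{2}} = \frac{2}{24065} \approx 8.3108 \cdot 10^{-5}$)
$\left(48703 + 50021\right) \left(49195 - \frac{32746}{m}\right) = \left(48703 + 50021\right) \left(49195 - \frac{32746}{\frac{2}{24065}}\right) = 98724 \left(49195 - 394016245\right) = 98724 \left(-393967050\right) = -38894003044200$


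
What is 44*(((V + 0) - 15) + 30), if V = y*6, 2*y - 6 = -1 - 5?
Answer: 660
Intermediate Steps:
y = 0 (y = 3 + (-1 - 5)/2 = 3 + (1/2)*(-6) = 3 - 3 = 0)
V = 0 (V = 0*6 = 0)
44*(((V + 0) - 15) + 30) = 44*(((0 + 0) - 15) + 30) = 44*((0 - 15) + 30) = 44*(-15 + 30) = 44*15 = 660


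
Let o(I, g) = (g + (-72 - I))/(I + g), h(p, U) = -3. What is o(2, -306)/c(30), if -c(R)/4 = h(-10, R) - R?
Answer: 5/528 ≈ 0.0094697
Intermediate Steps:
c(R) = 12 + 4*R (c(R) = -4*(-3 - R) = 12 + 4*R)
o(I, g) = (-72 + g - I)/(I + g)
o(2, -306)/c(30) = ((-72 - 306 - 1*2)/(2 - 306))/(12 + 4*30) = ((-72 - 306 - 2)/(-304))/(12 + 120) = -1/304*(-380)/132 = (5/4)*(1/132) = 5/528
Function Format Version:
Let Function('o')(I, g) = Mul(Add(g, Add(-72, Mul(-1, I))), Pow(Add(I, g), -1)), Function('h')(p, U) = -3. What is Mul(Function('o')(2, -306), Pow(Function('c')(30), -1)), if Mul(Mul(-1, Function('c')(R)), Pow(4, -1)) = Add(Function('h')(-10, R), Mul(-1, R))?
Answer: Rational(5, 528) ≈ 0.0094697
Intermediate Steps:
Function('c')(R) = Add(12, Mul(4, R)) (Function('c')(R) = Mul(-4, Add(-3, Mul(-1, R))) = Add(12, Mul(4, R)))
Function('o')(I, g) = Mul(Pow(Add(I, g), -1), Add(-72, g, Mul(-1, I))) (Function('o')(I, g) = Mul(Add(-72, g, Mul(-1, I)), Pow(Add(I, g), -1)) = Mul(Pow(Add(I, g), -1), Add(-72, g, Mul(-1, I))))
Mul(Function('o')(2, -306), Pow(Function('c')(30), -1)) = Mul(Mul(Pow(Add(2, -306), -1), Add(-72, -306, Mul(-1, 2))), Pow(Add(12, Mul(4, 30)), -1)) = Mul(Mul(Pow(-304, -1), Add(-72, -306, -2)), Pow(Add(12, 120), -1)) = Mul(Mul(Rational(-1, 304), -380), Pow(132, -1)) = Mul(Rational(5, 4), Rational(1, 132)) = Rational(5, 528)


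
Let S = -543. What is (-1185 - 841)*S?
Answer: 1100118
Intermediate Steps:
(-1185 - 841)*S = (-1185 - 841)*(-543) = -2026*(-543) = 1100118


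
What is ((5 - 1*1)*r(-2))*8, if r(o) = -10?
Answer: -320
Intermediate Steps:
((5 - 1*1)*r(-2))*8 = ((5 - 1*1)*(-10))*8 = ((5 - 1)*(-10))*8 = (4*(-10))*8 = -40*8 = -320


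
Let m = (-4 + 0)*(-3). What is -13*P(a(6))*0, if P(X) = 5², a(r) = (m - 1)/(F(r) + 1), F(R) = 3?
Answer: 0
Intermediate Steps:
m = 12 (m = -4*(-3) = 12)
a(r) = 11/4 (a(r) = (12 - 1)/(3 + 1) = 11/4)
P(X) = 25
-13*P(a(6))*0 = -13*25*0 = -325*0 = 0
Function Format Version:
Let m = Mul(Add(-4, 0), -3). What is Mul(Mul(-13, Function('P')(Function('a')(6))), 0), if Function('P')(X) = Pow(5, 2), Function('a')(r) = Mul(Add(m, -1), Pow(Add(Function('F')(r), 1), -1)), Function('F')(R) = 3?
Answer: 0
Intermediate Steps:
m = 12 (m = Mul(-4, -3) = 12)
Function('a')(r) = Rational(11, 4) (Function('a')(r) = Mul(Add(12, -1), Pow(Add(3, 1), -1)) = Mul(11, Pow(4, -1)) = Mul(11, Rational(1, 4)) = Rational(11, 4))
Function('P')(X) = 25
Mul(Mul(-13, Function('P')(Function('a')(6))), 0) = Mul(Mul(-13, 25), 0) = Mul(-325, 0) = 0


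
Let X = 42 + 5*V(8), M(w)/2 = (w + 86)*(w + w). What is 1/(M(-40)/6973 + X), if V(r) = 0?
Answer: 6973/285506 ≈ 0.024423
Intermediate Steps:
M(w) = 4*w*(86 + w) (M(w) = 2*((w + 86)*(w + w)) = 2*((86 + w)*(2*w)) = 2*(2*w*(86 + w)) = 4*w*(86 + w))
X = 42 (X = 42 + 5*0 = 42 + 0 = 42)
1/(M(-40)/6973 + X) = 1/((4*(-40)*(86 - 40))/6973 + 42) = 1/((4*(-40)*46)*(1/6973) + 42) = 1/(-7360*1/6973 + 42) = 1/(-7360/6973 + 42) = 1/(285506/6973) = 6973/285506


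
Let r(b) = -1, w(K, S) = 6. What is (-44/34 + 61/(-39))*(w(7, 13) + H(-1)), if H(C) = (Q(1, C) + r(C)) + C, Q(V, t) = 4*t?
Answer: 0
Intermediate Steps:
H(C) = -1 + 5*C (H(C) = (4*C - 1) + C = (-1 + 4*C) + C = -1 + 5*C)
(-44/34 + 61/(-39))*(w(7, 13) + H(-1)) = (-44/34 + 61/(-39))*(6 + (-1 + 5*(-1))) = (-44*1/34 + 61*(-1/39))*(6 + (-1 - 5)) = (-22/17 - 61/39)*(6 - 6) = -1895/663*0 = 0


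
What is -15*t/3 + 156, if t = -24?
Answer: 276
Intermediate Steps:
-15*t/3 + 156 = -(-360)/3 + 156 = -15*(-8) + 156 = 120 + 156 = 276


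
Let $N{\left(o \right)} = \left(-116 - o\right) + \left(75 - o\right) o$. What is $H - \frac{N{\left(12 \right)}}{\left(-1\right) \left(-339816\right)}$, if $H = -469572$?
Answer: $- \frac{39892019845}{84954} \approx -4.6957 \cdot 10^{5}$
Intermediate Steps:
$N{\left(o \right)} = -116 - o + o \left(75 - o\right)$ ($N{\left(o \right)} = \left(-116 - o\right) + o \left(75 - o\right) = -116 - o + o \left(75 - o\right)$)
$H - \frac{N{\left(12 \right)}}{\left(-1\right) \left(-339816\right)} = -469572 - \frac{-116 - 12^{2} + 74 \cdot 12}{\left(-1\right) \left(-339816\right)} = -469572 - \frac{-116 - 144 + 888}{339816} = -469572 - \left(-116 - 144 + 888\right) \frac{1}{339816} = -469572 - 628 \cdot \frac{1}{339816} = -469572 - \frac{157}{84954} = - \frac{39892019845}{84954}$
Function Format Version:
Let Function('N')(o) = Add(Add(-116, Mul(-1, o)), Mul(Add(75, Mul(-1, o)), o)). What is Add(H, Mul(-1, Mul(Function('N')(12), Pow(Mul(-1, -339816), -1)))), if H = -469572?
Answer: Rational(-39892019845, 84954) ≈ -4.6957e+5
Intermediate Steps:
Function('N')(o) = Add(-116, Mul(-1, o), Mul(o, Add(75, Mul(-1, o)))) (Function('N')(o) = Add(Add(-116, Mul(-1, o)), Mul(o, Add(75, Mul(-1, o)))) = Add(-116, Mul(-1, o), Mul(o, Add(75, Mul(-1, o)))))
Add(H, Mul(-1, Mul(Function('N')(12), Pow(Mul(-1, -339816), -1)))) = Add(-469572, Mul(-1, Mul(Add(-116, Mul(-1, Pow(12, 2)), Mul(74, 12)), Pow(Mul(-1, -339816), -1)))) = Add(-469572, Mul(-1, Mul(Add(-116, Mul(-1, 144), 888), Pow(339816, -1)))) = Add(-469572, Mul(-1, Mul(Add(-116, -144, 888), Rational(1, 339816)))) = Add(-469572, Mul(-1, Mul(628, Rational(1, 339816)))) = Add(-469572, Mul(-1, Rational(157, 84954))) = Add(-469572, Rational(-157, 84954)) = Rational(-39892019845, 84954)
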